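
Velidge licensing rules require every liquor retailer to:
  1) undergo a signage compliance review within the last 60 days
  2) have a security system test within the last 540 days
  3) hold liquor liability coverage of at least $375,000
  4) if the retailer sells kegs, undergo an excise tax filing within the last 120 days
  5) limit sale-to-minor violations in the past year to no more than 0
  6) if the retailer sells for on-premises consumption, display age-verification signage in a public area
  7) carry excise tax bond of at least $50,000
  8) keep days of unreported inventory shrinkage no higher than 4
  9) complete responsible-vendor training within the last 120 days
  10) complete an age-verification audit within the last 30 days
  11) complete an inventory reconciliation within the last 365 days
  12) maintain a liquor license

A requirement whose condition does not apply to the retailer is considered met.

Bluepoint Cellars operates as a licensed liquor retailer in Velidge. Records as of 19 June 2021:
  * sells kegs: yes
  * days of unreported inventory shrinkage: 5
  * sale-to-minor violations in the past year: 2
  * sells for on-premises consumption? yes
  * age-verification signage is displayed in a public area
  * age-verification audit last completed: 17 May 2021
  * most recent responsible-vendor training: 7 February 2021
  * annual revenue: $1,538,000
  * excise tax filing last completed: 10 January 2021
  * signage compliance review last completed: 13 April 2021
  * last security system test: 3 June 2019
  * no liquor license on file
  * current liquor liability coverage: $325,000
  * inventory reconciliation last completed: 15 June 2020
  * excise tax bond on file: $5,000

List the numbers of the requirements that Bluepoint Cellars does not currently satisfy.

1, 2, 3, 4, 5, 7, 8, 9, 10, 11, 12

1. signage compliance review 67 days ago vs limit 60 → not met
2. security system test 747 days ago vs limit 540 → not met
3. liquor liability coverage $325,000 < $375,000 → not met
4. condition 'sells kegs' holds; excise tax filing 160 days ago vs limit 120 → not met
5. sale-to-minor violations in the past year 2 > 0 → not met
6. condition 'sells for on-premises consumption' holds; age-verification signage present → met
7. excise tax bond $5,000 < $50,000 → not met
8. days of unreported inventory shrinkage 5 > 4 → not met
9. responsible-vendor training 132 days ago vs limit 120 → not met
10. age-verification audit 33 days ago vs limit 30 → not met
11. inventory reconciliation 369 days ago vs limit 365 → not met
12. liquor license absent → not met
Not met: 1, 2, 3, 4, 5, 7, 8, 9, 10, 11, 12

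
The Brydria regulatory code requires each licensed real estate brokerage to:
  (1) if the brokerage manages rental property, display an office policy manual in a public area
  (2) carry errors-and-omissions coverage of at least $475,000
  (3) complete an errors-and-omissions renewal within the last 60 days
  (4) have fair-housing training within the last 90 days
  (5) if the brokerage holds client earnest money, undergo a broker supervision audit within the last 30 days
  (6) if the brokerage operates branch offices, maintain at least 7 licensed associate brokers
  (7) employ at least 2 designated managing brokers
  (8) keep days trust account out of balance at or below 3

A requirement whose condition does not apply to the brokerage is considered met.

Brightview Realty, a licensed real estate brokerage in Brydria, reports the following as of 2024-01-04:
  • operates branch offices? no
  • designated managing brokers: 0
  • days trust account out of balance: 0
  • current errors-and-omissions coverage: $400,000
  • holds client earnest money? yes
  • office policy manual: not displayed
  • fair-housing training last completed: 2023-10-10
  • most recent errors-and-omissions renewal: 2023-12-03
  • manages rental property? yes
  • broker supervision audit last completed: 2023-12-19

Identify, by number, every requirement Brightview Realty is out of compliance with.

1, 2, 7

1. condition 'manages rental property' holds; office policy manual absent → not met
2. errors-and-omissions coverage $400,000 < $475,000 → not met
3. errors-and-omissions renewal 32 days ago vs limit 60 → met
4. fair-housing training 86 days ago vs limit 90 → met
5. condition 'holds client earnest money' holds; broker supervision audit 16 days ago vs limit 30 → met
6. condition 'operates branch offices' does not hold → requirement n/a → met
7. designated managing brokers 0 < 2 → not met
8. days trust account out of balance 0 ≤ 3 → met
Not met: 1, 2, 7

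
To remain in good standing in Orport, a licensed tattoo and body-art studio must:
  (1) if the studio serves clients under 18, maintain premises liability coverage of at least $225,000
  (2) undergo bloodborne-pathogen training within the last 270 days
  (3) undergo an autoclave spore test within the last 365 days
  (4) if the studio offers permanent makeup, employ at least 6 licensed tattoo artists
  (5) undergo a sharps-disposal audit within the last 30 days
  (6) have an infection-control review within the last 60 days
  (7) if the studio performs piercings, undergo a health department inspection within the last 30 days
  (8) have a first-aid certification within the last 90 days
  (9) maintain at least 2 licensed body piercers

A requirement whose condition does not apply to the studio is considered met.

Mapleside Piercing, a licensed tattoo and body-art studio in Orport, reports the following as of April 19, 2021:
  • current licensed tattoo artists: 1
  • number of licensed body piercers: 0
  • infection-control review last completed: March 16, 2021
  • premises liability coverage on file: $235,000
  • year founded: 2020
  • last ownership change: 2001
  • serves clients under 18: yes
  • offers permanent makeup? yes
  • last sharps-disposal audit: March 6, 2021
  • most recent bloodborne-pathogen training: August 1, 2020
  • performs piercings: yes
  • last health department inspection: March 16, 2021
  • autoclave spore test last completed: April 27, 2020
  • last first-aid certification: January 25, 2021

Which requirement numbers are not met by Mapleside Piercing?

4, 5, 7, 9

1. condition 'serves clients under 18' holds; premises liability coverage $235,000 ≥ $225,000 → met
2. bloodborne-pathogen training 261 days ago vs limit 270 → met
3. autoclave spore test 357 days ago vs limit 365 → met
4. condition 'offers permanent makeup' holds; licensed tattoo artists 1 < 6 → not met
5. sharps-disposal audit 44 days ago vs limit 30 → not met
6. infection-control review 34 days ago vs limit 60 → met
7. condition 'performs piercings' holds; health department inspection 34 days ago vs limit 30 → not met
8. first-aid certification 84 days ago vs limit 90 → met
9. licensed body piercers 0 < 2 → not met
Not met: 4, 5, 7, 9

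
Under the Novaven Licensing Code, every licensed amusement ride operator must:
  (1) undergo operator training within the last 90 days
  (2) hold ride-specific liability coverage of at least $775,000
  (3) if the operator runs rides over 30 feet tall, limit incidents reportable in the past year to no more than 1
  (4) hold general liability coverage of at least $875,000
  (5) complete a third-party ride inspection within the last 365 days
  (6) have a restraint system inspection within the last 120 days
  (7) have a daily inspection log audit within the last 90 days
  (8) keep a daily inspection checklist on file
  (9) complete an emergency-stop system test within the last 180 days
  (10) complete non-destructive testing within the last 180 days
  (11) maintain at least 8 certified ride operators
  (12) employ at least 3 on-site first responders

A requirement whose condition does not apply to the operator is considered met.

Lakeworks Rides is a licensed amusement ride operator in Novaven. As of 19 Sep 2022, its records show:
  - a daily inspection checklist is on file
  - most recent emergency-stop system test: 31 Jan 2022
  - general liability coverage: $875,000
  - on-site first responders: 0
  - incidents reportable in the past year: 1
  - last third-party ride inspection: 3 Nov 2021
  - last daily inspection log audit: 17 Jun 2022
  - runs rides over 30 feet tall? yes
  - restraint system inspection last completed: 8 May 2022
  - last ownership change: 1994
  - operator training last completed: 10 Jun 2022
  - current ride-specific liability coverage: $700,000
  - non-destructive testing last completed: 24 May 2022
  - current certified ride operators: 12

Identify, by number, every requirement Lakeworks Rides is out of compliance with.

1, 2, 6, 7, 9, 12

1. operator training 101 days ago vs limit 90 → not met
2. ride-specific liability coverage $700,000 < $775,000 → not met
3. condition 'runs rides over 30 feet tall' holds; incidents reportable in the past year 1 ≤ 1 → met
4. general liability coverage $875,000 ≥ $875,000 → met
5. third-party ride inspection 320 days ago vs limit 365 → met
6. restraint system inspection 134 days ago vs limit 120 → not met
7. daily inspection log audit 94 days ago vs limit 90 → not met
8. daily inspection checklist present → met
9. emergency-stop system test 231 days ago vs limit 180 → not met
10. non-destructive testing 118 days ago vs limit 180 → met
11. certified ride operators 12 ≥ 8 → met
12. on-site first responders 0 < 3 → not met
Not met: 1, 2, 6, 7, 9, 12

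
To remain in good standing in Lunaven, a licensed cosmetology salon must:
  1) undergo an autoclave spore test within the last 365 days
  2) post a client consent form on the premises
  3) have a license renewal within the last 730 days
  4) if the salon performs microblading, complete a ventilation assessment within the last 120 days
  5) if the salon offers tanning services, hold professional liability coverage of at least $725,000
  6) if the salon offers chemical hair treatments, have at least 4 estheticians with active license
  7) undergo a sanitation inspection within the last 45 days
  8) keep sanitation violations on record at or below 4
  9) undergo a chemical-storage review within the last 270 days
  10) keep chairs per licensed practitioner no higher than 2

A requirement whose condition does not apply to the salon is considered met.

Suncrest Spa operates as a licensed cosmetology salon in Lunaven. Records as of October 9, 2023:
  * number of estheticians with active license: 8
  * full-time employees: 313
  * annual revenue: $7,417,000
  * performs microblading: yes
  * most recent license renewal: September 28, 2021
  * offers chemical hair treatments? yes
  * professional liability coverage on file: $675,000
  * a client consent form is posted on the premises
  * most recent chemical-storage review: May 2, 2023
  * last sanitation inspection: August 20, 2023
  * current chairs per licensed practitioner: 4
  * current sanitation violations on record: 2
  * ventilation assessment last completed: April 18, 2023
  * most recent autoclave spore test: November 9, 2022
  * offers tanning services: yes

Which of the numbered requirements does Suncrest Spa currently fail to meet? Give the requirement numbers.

3, 4, 5, 7, 10

1. autoclave spore test 334 days ago vs limit 365 → met
2. client consent form present → met
3. license renewal 741 days ago vs limit 730 → not met
4. condition 'performs microblading' holds; ventilation assessment 174 days ago vs limit 120 → not met
5. condition 'offers tanning services' holds; professional liability coverage $675,000 < $725,000 → not met
6. condition 'offers chemical hair treatments' holds; estheticians with active license 8 ≥ 4 → met
7. sanitation inspection 50 days ago vs limit 45 → not met
8. sanitation violations on record 2 ≤ 4 → met
9. chemical-storage review 160 days ago vs limit 270 → met
10. chairs per licensed practitioner 4 > 2 → not met
Not met: 3, 4, 5, 7, 10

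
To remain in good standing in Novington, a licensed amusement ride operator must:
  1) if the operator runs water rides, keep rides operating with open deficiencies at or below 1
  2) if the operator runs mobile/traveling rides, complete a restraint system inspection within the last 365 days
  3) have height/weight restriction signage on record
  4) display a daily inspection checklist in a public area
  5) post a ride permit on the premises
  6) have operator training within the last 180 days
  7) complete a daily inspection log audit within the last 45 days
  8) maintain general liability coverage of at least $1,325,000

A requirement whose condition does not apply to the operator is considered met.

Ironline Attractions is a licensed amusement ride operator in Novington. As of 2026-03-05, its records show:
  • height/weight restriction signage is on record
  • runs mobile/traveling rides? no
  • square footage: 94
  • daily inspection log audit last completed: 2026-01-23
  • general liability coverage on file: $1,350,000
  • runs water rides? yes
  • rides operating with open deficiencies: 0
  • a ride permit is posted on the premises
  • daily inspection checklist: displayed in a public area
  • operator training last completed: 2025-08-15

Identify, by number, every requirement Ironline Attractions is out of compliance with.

1. condition 'runs water rides' holds; rides operating with open deficiencies 0 ≤ 1 → met
2. condition 'runs mobile/traveling rides' does not hold → requirement n/a → met
3. height/weight restriction signage present → met
4. daily inspection checklist present → met
5. ride permit present → met
6. operator training 202 days ago vs limit 180 → not met
7. daily inspection log audit 41 days ago vs limit 45 → met
8. general liability coverage $1,350,000 ≥ $1,325,000 → met
Not met: 6

6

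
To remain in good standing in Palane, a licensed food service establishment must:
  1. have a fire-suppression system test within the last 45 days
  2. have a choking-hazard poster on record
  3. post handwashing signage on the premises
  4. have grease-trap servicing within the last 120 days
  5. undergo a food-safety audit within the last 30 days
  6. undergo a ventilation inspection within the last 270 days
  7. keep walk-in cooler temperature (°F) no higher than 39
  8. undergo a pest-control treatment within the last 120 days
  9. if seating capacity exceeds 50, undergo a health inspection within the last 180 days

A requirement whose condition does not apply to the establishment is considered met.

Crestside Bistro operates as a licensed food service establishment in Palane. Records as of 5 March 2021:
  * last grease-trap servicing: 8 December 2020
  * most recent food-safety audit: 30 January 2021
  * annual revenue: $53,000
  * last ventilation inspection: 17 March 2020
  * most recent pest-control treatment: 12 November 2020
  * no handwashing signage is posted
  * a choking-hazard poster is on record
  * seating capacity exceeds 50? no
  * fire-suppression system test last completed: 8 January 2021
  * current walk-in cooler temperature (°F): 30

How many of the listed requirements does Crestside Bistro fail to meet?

1. fire-suppression system test 56 days ago vs limit 45 → not met
2. choking-hazard poster present → met
3. handwashing signage absent → not met
4. grease-trap servicing 87 days ago vs limit 120 → met
5. food-safety audit 34 days ago vs limit 30 → not met
6. ventilation inspection 353 days ago vs limit 270 → not met
7. walk-in cooler temperature (°F) 30 ≤ 39 → met
8. pest-control treatment 113 days ago vs limit 120 → met
9. condition 'seating capacity exceeds 50' does not hold → requirement n/a → met
Not met: 4 of 9

4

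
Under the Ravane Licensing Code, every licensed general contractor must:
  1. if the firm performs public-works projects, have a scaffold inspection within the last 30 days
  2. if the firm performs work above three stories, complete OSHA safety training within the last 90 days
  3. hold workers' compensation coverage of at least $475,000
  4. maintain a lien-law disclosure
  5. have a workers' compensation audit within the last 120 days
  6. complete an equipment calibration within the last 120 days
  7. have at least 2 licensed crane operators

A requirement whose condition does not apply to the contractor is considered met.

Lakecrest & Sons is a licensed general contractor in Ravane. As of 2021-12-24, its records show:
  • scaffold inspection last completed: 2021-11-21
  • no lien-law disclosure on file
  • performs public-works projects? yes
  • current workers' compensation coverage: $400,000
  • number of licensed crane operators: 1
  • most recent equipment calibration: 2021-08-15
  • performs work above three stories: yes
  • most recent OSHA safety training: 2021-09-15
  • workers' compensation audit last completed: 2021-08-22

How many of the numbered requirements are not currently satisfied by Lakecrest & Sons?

1. condition 'performs public-works projects' holds; scaffold inspection 33 days ago vs limit 30 → not met
2. condition 'performs work above three stories' holds; OSHA safety training 100 days ago vs limit 90 → not met
3. workers' compensation coverage $400,000 < $475,000 → not met
4. lien-law disclosure absent → not met
5. workers' compensation audit 124 days ago vs limit 120 → not met
6. equipment calibration 131 days ago vs limit 120 → not met
7. licensed crane operators 1 < 2 → not met
Not met: 7 of 7

7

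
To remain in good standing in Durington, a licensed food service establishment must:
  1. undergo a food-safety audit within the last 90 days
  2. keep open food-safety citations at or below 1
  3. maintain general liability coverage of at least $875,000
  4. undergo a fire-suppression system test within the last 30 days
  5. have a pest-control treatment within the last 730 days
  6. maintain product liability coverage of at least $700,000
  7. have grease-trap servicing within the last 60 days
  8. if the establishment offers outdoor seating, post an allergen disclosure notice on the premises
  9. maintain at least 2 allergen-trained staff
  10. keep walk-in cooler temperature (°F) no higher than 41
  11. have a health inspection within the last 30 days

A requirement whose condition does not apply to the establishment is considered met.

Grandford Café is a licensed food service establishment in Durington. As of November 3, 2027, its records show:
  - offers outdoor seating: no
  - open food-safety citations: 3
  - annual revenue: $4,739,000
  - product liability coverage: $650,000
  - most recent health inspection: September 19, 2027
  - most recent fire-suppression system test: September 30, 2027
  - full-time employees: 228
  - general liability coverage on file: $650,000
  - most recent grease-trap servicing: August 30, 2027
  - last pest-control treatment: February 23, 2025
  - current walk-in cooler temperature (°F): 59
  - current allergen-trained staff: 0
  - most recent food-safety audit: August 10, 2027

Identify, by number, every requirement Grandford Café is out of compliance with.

1. food-safety audit 85 days ago vs limit 90 → met
2. open food-safety citations 3 > 1 → not met
3. general liability coverage $650,000 < $875,000 → not met
4. fire-suppression system test 34 days ago vs limit 30 → not met
5. pest-control treatment 983 days ago vs limit 730 → not met
6. product liability coverage $650,000 < $700,000 → not met
7. grease-trap servicing 65 days ago vs limit 60 → not met
8. condition 'offers outdoor seating' does not hold → requirement n/a → met
9. allergen-trained staff 0 < 2 → not met
10. walk-in cooler temperature (°F) 59 > 41 → not met
11. health inspection 45 days ago vs limit 30 → not met
Not met: 2, 3, 4, 5, 6, 7, 9, 10, 11

2, 3, 4, 5, 6, 7, 9, 10, 11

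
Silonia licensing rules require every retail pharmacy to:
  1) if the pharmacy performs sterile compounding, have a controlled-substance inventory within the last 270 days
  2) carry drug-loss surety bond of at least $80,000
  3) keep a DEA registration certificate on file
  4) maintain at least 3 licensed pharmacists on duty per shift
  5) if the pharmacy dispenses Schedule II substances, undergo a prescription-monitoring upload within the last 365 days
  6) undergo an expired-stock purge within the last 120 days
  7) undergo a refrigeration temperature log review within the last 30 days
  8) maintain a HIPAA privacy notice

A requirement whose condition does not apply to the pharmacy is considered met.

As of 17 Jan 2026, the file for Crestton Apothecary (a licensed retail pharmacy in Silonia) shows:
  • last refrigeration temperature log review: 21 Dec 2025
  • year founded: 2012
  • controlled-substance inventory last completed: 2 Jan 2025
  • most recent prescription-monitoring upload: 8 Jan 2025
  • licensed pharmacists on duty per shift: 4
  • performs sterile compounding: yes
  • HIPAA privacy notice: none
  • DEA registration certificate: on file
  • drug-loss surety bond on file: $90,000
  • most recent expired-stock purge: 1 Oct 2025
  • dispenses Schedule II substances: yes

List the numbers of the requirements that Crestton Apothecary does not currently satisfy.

1. condition 'performs sterile compounding' holds; controlled-substance inventory 380 days ago vs limit 270 → not met
2. drug-loss surety bond $90,000 ≥ $80,000 → met
3. DEA registration certificate present → met
4. licensed pharmacists on duty per shift 4 ≥ 3 → met
5. condition 'dispenses Schedule II substances' holds; prescription-monitoring upload 374 days ago vs limit 365 → not met
6. expired-stock purge 108 days ago vs limit 120 → met
7. refrigeration temperature log review 27 days ago vs limit 30 → met
8. HIPAA privacy notice absent → not met
Not met: 1, 5, 8

1, 5, 8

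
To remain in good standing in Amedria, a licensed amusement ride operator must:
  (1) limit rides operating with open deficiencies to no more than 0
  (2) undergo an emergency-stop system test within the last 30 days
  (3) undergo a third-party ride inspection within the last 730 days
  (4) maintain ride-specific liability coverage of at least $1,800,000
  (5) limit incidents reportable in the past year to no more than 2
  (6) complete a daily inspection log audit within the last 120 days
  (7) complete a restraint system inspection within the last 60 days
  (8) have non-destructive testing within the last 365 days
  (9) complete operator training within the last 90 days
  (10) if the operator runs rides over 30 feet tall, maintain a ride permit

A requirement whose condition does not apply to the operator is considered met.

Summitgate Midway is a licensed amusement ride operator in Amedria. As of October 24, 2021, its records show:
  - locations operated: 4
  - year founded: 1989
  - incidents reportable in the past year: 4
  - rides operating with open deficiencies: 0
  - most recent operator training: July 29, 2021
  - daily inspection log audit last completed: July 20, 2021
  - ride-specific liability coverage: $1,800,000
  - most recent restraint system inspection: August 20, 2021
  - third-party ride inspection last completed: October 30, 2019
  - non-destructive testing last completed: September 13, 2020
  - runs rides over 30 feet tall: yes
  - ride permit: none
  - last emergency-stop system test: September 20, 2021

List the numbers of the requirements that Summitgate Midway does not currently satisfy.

1. rides operating with open deficiencies 0 ≤ 0 → met
2. emergency-stop system test 34 days ago vs limit 30 → not met
3. third-party ride inspection 725 days ago vs limit 730 → met
4. ride-specific liability coverage $1,800,000 ≥ $1,800,000 → met
5. incidents reportable in the past year 4 > 2 → not met
6. daily inspection log audit 96 days ago vs limit 120 → met
7. restraint system inspection 65 days ago vs limit 60 → not met
8. non-destructive testing 406 days ago vs limit 365 → not met
9. operator training 87 days ago vs limit 90 → met
10. condition 'runs rides over 30 feet tall' holds; ride permit absent → not met
Not met: 2, 5, 7, 8, 10

2, 5, 7, 8, 10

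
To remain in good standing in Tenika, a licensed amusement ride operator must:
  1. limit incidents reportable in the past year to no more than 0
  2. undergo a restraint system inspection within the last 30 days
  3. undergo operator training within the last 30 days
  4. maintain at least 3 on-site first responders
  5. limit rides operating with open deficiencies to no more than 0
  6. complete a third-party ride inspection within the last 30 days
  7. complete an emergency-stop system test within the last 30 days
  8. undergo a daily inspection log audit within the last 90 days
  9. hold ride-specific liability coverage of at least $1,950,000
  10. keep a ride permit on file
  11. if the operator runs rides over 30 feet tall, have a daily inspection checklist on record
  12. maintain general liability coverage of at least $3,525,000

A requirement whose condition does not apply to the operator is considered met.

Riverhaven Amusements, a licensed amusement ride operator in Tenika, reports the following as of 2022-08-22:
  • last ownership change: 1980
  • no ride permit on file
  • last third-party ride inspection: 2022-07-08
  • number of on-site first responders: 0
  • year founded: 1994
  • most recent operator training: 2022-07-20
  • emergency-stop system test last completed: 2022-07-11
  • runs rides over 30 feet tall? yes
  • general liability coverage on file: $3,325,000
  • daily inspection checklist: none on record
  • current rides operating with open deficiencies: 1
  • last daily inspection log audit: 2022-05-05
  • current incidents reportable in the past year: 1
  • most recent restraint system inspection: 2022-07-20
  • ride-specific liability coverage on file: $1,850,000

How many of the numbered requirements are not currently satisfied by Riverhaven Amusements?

1. incidents reportable in the past year 1 > 0 → not met
2. restraint system inspection 33 days ago vs limit 30 → not met
3. operator training 33 days ago vs limit 30 → not met
4. on-site first responders 0 < 3 → not met
5. rides operating with open deficiencies 1 > 0 → not met
6. third-party ride inspection 45 days ago vs limit 30 → not met
7. emergency-stop system test 42 days ago vs limit 30 → not met
8. daily inspection log audit 109 days ago vs limit 90 → not met
9. ride-specific liability coverage $1,850,000 < $1,950,000 → not met
10. ride permit absent → not met
11. condition 'runs rides over 30 feet tall' holds; daily inspection checklist absent → not met
12. general liability coverage $3,325,000 < $3,525,000 → not met
Not met: 12 of 12

12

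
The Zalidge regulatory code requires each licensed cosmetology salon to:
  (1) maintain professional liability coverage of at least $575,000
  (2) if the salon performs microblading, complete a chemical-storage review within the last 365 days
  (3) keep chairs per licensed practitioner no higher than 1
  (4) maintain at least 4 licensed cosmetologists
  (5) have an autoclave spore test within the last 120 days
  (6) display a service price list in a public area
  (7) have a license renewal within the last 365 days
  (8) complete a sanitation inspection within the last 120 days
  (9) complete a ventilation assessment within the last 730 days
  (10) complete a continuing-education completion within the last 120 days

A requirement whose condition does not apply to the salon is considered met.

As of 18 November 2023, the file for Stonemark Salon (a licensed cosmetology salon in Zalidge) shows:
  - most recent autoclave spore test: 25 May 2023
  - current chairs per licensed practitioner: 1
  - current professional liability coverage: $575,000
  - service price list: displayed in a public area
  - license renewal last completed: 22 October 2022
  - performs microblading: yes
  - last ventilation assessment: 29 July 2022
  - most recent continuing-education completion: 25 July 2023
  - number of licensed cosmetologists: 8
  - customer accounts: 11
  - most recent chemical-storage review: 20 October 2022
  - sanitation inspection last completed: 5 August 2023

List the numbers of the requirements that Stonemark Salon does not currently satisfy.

2, 5, 7

1. professional liability coverage $575,000 ≥ $575,000 → met
2. condition 'performs microblading' holds; chemical-storage review 394 days ago vs limit 365 → not met
3. chairs per licensed practitioner 1 ≤ 1 → met
4. licensed cosmetologists 8 ≥ 4 → met
5. autoclave spore test 177 days ago vs limit 120 → not met
6. service price list present → met
7. license renewal 392 days ago vs limit 365 → not met
8. sanitation inspection 105 days ago vs limit 120 → met
9. ventilation assessment 477 days ago vs limit 730 → met
10. continuing-education completion 116 days ago vs limit 120 → met
Not met: 2, 5, 7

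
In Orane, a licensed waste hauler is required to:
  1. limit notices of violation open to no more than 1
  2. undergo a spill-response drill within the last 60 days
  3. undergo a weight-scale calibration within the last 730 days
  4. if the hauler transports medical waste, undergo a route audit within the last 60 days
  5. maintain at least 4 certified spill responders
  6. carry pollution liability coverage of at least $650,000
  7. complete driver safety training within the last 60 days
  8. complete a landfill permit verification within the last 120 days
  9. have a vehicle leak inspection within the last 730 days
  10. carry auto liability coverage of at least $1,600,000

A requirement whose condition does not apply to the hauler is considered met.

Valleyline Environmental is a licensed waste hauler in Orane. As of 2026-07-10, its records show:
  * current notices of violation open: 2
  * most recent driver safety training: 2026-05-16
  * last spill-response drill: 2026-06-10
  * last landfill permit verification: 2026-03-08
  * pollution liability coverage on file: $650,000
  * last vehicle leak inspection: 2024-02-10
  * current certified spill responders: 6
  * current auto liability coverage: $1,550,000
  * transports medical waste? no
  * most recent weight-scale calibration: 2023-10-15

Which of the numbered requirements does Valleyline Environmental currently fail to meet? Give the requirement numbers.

1. notices of violation open 2 > 1 → not met
2. spill-response drill 30 days ago vs limit 60 → met
3. weight-scale calibration 999 days ago vs limit 730 → not met
4. condition 'transports medical waste' does not hold → requirement n/a → met
5. certified spill responders 6 ≥ 4 → met
6. pollution liability coverage $650,000 ≥ $650,000 → met
7. driver safety training 55 days ago vs limit 60 → met
8. landfill permit verification 124 days ago vs limit 120 → not met
9. vehicle leak inspection 881 days ago vs limit 730 → not met
10. auto liability coverage $1,550,000 < $1,600,000 → not met
Not met: 1, 3, 8, 9, 10

1, 3, 8, 9, 10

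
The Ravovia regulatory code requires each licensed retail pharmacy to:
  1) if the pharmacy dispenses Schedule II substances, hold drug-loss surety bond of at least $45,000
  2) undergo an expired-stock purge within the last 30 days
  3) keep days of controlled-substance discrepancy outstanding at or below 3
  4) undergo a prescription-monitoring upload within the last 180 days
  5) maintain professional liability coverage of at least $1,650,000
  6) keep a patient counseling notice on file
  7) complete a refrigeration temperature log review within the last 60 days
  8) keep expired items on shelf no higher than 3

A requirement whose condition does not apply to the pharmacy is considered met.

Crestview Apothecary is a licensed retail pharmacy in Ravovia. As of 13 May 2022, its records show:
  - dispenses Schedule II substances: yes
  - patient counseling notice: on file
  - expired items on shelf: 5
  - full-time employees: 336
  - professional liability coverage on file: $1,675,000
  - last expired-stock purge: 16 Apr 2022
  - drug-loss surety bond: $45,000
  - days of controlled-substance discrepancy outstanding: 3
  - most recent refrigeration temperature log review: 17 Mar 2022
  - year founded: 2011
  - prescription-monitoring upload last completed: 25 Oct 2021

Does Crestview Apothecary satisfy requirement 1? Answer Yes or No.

1. condition 'dispenses Schedule II substances' holds; drug-loss surety bond $45,000 ≥ $45,000 → met

Yes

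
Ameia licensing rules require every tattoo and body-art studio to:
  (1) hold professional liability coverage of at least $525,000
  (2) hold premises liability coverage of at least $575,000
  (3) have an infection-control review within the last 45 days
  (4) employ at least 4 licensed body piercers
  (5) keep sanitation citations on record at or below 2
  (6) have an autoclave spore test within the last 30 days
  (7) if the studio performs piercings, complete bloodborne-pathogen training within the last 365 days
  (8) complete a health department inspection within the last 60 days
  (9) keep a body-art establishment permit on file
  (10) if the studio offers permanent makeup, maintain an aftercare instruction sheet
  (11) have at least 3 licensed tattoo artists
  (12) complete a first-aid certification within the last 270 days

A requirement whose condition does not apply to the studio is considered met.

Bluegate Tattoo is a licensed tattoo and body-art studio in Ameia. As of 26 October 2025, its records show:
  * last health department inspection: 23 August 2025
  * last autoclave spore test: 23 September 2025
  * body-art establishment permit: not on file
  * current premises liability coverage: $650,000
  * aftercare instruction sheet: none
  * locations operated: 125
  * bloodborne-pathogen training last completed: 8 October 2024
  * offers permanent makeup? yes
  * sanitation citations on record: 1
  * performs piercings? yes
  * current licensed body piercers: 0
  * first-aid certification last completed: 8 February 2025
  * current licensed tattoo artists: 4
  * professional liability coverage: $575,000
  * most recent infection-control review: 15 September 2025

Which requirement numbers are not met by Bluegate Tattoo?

4, 6, 7, 8, 9, 10

1. professional liability coverage $575,000 ≥ $525,000 → met
2. premises liability coverage $650,000 ≥ $575,000 → met
3. infection-control review 41 days ago vs limit 45 → met
4. licensed body piercers 0 < 4 → not met
5. sanitation citations on record 1 ≤ 2 → met
6. autoclave spore test 33 days ago vs limit 30 → not met
7. condition 'performs piercings' holds; bloodborne-pathogen training 383 days ago vs limit 365 → not met
8. health department inspection 64 days ago vs limit 60 → not met
9. body-art establishment permit absent → not met
10. condition 'offers permanent makeup' holds; aftercare instruction sheet absent → not met
11. licensed tattoo artists 4 ≥ 3 → met
12. first-aid certification 260 days ago vs limit 270 → met
Not met: 4, 6, 7, 8, 9, 10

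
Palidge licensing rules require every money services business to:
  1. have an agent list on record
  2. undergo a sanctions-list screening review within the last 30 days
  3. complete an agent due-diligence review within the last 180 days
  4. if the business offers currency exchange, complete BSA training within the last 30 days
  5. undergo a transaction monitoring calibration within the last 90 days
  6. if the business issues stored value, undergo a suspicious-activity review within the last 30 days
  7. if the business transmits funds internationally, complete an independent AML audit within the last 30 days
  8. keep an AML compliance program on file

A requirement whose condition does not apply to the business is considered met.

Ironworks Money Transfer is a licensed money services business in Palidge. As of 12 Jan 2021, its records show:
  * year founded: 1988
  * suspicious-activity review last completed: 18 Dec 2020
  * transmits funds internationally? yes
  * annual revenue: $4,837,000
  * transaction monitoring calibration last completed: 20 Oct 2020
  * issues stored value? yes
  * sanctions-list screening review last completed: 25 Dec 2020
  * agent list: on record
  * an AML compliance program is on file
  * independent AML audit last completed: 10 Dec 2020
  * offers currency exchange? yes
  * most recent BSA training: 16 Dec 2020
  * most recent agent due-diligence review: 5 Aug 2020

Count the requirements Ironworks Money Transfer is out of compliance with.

1. agent list present → met
2. sanctions-list screening review 18 days ago vs limit 30 → met
3. agent due-diligence review 160 days ago vs limit 180 → met
4. condition 'offers currency exchange' holds; BSA training 27 days ago vs limit 30 → met
5. transaction monitoring calibration 84 days ago vs limit 90 → met
6. condition 'issues stored value' holds; suspicious-activity review 25 days ago vs limit 30 → met
7. condition 'transmits funds internationally' holds; independent AML audit 33 days ago vs limit 30 → not met
8. AML compliance program present → met
Not met: 1 of 8

1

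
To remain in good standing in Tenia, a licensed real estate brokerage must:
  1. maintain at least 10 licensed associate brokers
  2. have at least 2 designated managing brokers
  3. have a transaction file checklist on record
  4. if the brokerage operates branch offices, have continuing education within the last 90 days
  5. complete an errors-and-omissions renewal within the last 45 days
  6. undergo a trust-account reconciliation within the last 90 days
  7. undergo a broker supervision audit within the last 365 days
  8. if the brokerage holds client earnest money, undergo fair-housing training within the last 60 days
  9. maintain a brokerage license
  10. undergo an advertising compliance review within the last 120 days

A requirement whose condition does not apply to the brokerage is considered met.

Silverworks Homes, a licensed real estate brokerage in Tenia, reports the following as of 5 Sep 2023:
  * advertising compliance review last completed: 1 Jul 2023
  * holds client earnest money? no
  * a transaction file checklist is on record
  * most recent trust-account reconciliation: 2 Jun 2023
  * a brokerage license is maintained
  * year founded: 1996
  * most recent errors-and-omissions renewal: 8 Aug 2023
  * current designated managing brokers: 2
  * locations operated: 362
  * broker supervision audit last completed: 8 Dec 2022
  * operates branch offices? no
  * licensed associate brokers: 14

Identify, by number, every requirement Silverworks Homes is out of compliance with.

6

1. licensed associate brokers 14 ≥ 10 → met
2. designated managing brokers 2 ≥ 2 → met
3. transaction file checklist present → met
4. condition 'operates branch offices' does not hold → requirement n/a → met
5. errors-and-omissions renewal 28 days ago vs limit 45 → met
6. trust-account reconciliation 95 days ago vs limit 90 → not met
7. broker supervision audit 271 days ago vs limit 365 → met
8. condition 'holds client earnest money' does not hold → requirement n/a → met
9. brokerage license present → met
10. advertising compliance review 66 days ago vs limit 120 → met
Not met: 6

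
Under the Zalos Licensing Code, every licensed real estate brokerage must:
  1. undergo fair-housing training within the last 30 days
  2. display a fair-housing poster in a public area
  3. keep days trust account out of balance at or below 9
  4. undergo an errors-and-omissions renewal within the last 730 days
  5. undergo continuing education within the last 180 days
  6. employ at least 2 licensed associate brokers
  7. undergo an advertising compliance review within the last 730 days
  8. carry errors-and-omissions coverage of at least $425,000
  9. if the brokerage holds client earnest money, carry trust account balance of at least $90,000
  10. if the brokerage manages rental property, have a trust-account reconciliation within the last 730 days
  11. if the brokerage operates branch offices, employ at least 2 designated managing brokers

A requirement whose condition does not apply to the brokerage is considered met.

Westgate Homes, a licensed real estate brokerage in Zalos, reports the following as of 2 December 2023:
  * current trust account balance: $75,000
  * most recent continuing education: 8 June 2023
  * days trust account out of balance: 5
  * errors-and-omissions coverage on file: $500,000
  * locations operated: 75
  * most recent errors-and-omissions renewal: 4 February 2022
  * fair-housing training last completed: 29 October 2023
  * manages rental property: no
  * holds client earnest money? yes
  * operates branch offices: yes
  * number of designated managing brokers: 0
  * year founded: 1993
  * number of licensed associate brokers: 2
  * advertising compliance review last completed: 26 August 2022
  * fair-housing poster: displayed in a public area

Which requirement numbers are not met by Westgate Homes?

1, 9, 11

1. fair-housing training 34 days ago vs limit 30 → not met
2. fair-housing poster present → met
3. days trust account out of balance 5 ≤ 9 → met
4. errors-and-omissions renewal 666 days ago vs limit 730 → met
5. continuing education 177 days ago vs limit 180 → met
6. licensed associate brokers 2 ≥ 2 → met
7. advertising compliance review 463 days ago vs limit 730 → met
8. errors-and-omissions coverage $500,000 ≥ $425,000 → met
9. condition 'holds client earnest money' holds; trust account balance $75,000 < $90,000 → not met
10. condition 'manages rental property' does not hold → requirement n/a → met
11. condition 'operates branch offices' holds; designated managing brokers 0 < 2 → not met
Not met: 1, 9, 11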